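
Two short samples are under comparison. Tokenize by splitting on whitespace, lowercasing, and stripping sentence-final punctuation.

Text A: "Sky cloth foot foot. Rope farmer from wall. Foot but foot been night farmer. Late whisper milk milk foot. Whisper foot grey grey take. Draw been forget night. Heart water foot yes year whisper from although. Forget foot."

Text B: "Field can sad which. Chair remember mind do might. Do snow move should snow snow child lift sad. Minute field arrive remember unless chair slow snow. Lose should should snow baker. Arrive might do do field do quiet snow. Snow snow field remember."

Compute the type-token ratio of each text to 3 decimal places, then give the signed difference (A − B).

TTR(A) = 22/38 = 0.579
TTR(B) = 21/43 = 0.488
Difference = 0.579 − 0.488 = 0.091

0.091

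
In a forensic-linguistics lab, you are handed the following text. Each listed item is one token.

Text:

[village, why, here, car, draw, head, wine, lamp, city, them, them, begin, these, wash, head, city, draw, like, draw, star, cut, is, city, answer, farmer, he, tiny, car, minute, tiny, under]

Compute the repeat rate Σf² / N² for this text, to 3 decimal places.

Frequencies: draw:3, city:3, car:2, head:2, them:2, tiny:2, village:1, why:1, here:1, wine:1, lamp:1, begin:1, these:1, wash:1, like:1, star:1, cut:1, is:1, answer:1, farmer:1, … (3 more, each freq 1)
Σf² = 51; N² = 961
Repeat rate = 51 / 961 = 0.053

0.053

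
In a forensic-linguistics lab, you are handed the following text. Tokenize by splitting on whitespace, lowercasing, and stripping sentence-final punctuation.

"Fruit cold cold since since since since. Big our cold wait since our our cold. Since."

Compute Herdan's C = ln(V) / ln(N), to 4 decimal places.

0.6462

N = 16, V = 6.
ln(V) = 1.791759, ln(N) = 2.772589
C = 1.791759 / 2.772589 = 0.6462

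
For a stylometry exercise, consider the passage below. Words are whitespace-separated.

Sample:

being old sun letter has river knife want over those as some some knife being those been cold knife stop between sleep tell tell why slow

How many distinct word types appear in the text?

20

Distinct types: {as, been, being, between, cold, has, knife, letter, old, over, river, sleep, slow, some, stop, sun, tell, those, want, why}
V = 20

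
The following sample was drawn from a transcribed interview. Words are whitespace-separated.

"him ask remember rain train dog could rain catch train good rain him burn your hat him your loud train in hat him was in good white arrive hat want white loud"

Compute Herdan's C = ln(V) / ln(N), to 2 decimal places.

0.83

N = 32, V = 18.
ln(V) = 2.890372, ln(N) = 3.465736
C = 2.890372 / 3.465736 = 0.83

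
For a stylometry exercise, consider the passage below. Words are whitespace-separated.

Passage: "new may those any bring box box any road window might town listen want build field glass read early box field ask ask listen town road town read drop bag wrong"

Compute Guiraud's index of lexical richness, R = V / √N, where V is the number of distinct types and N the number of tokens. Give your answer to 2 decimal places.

N = 31, V = 21.
√N = 5.567764
R = 21 / 5.567764 = 3.77

3.77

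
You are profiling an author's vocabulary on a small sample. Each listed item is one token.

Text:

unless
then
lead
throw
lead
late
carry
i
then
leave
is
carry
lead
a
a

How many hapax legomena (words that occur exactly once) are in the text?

6

Frequencies: lead:3, then:2, carry:2, a:2, unless:1, throw:1, late:1, i:1, leave:1, is:1
Hapax (freq=1): i, is, late, leave, throw, unless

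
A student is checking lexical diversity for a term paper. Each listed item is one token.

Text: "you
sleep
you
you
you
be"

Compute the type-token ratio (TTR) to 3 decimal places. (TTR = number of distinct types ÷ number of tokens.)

0.500

N = 6 tokens, V = 3 types.
TTR = V / N = 3 / 6 = 0.500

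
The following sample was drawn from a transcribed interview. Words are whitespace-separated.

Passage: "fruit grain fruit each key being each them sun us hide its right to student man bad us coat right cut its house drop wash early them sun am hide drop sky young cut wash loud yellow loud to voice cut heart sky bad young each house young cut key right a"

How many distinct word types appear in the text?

Distinct types: {a, am, bad, being, coat, cut, drop, each, early, fruit, grain, heart, hide, house, its, key, loud, man, right, sky, student, sun, them, to, us, voice, wash, yellow, young}
V = 29

29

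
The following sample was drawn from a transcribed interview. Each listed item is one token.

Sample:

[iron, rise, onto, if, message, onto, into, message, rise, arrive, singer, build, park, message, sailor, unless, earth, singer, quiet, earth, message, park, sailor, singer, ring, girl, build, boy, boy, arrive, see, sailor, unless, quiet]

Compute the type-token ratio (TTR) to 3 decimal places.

0.529

N = 34 tokens, V = 18 types.
TTR = V / N = 18 / 34 = 0.529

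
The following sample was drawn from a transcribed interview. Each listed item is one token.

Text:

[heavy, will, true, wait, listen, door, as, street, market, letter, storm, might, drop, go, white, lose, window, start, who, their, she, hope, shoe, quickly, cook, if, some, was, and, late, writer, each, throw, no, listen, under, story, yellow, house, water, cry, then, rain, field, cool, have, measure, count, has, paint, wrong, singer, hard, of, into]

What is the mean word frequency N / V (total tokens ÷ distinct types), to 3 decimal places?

1.019

N = 55 tokens, V = 54 types.
Mean frequency = N / V = 55 / 54 = 1.019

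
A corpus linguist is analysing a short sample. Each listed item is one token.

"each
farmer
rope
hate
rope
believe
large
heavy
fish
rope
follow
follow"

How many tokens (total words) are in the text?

12

Tokens: each, farmer, rope, hate, rope, believe, large, heavy, fish, rope, follow, follow
N = 12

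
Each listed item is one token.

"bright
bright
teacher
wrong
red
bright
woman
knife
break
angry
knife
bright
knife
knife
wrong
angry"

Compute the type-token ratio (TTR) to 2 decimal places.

N = 16 tokens, V = 8 types.
TTR = V / N = 8 / 16 = 0.50

0.50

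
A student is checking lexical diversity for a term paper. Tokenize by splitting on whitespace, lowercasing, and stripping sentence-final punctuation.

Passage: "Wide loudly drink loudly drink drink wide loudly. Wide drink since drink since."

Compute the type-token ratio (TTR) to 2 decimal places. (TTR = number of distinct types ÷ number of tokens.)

N = 13 tokens, V = 4 types.
TTR = V / N = 4 / 13 = 0.31

0.31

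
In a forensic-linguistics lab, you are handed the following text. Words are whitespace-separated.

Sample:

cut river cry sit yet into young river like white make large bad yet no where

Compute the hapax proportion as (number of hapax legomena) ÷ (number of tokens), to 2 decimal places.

Frequencies: river:2, yet:2, cut:1, cry:1, sit:1, into:1, young:1, like:1, white:1, make:1, large:1, bad:1, no:1, where:1
Hapax count = 12; token count = 16.
Ratio = 12 / 16 = 0.75

0.75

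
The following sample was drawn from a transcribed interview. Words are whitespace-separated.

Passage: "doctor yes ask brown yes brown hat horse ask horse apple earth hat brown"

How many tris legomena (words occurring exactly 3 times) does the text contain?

Frequencies: brown:3, yes:2, ask:2, hat:2, horse:2, doctor:1, apple:1, earth:1
Words with frequency 3: brown

1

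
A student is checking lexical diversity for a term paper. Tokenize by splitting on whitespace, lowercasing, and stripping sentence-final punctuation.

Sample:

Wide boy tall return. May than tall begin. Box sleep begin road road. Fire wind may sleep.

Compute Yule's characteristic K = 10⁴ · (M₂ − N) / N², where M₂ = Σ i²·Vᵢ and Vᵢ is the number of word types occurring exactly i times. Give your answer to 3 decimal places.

346.021

Frequencies: tall:2, may:2, begin:2, sleep:2, road:2, wide:1, boy:1, return:1, than:1, box:1, fire:1, wind:1
N = 17. Frequency spectrum: V_1=7, V_2=5
M₂ = 1²·7 + 2²·5 = 27
K = 10000 × (27 − 17) / 17² = 346.021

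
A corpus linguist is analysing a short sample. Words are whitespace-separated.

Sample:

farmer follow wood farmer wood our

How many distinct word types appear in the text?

Distinct types: {farmer, follow, our, wood}
V = 4

4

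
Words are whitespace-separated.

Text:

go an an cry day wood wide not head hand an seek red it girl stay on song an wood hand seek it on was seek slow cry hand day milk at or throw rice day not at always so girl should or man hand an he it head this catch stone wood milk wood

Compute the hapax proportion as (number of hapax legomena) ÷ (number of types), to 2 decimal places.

0.55

Frequencies: an:5, wood:4, hand:4, day:3, seek:3, it:3, cry:2, not:2, head:2, girl:2, on:2, milk:2, at:2, or:2, go:1, wide:1, red:1, stay:1, song:1, was:1, … (11 more, each freq 1)
Hapax count = 17; type count = 31.
Ratio = 17 / 31 = 0.55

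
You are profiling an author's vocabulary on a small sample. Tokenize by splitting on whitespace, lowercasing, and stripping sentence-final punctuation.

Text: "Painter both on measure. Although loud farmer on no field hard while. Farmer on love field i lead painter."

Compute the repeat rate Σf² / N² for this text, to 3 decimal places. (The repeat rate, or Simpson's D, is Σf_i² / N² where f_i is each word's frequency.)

Frequencies: on:3, painter:2, farmer:2, field:2, both:1, measure:1, although:1, loud:1, no:1, hard:1, while:1, love:1, i:1, lead:1
Σf² = 31; N² = 361
Repeat rate = 31 / 361 = 0.086

0.086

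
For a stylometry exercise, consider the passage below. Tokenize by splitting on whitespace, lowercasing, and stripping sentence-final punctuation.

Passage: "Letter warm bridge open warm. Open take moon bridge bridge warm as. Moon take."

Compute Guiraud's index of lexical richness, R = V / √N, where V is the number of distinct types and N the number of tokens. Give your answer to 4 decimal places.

N = 14, V = 7.
√N = 3.741657
R = 7 / 3.741657 = 1.8708

1.8708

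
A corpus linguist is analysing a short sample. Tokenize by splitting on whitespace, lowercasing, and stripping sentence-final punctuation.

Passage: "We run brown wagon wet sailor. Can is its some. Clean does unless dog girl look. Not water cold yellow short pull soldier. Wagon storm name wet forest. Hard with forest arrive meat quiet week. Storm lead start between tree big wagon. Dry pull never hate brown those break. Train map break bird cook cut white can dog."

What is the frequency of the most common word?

Frequencies: wagon:3, brown:2, wet:2, can:2, dog:2, pull:2, storm:2, forest:2, break:2, we:1, run:1, sailor:1, is:1, its:1, some:1, clean:1, does:1, unless:1, girl:1, look:1, … (28 more, each freq 1)
Most common: 'wagon' with frequency 3.

3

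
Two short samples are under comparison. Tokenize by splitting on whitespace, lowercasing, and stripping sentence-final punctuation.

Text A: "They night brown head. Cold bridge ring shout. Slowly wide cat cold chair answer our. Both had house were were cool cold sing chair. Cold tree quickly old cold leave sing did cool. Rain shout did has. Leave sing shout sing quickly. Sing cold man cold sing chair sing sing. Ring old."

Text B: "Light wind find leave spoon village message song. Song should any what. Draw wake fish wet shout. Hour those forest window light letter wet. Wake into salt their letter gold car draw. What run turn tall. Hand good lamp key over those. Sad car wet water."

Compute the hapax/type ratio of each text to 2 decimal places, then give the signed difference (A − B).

A: hapax=17, V=28, ratio=0.61
B: hapax=27, V=36, ratio=0.75
Difference = 0.61 − 0.75 = -0.14

-0.14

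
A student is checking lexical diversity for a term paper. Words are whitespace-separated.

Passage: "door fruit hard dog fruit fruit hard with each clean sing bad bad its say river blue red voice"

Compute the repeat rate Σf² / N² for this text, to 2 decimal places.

0.08

Frequencies: fruit:3, hard:2, bad:2, door:1, dog:1, with:1, each:1, clean:1, sing:1, its:1, say:1, river:1, blue:1, red:1, voice:1
Σf² = 29; N² = 361
Repeat rate = 29 / 361 = 0.08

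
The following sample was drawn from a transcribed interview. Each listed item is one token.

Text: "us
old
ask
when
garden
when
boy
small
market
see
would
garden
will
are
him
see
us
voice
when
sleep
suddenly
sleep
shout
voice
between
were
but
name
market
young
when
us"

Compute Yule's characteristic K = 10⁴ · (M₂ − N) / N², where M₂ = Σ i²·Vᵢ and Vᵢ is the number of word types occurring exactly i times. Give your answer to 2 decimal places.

Frequencies: when:4, us:3, garden:2, market:2, see:2, voice:2, sleep:2, old:1, ask:1, boy:1, small:1, would:1, will:1, are:1, him:1, suddenly:1, shout:1, between:1, were:1, but:1, … (2 more, each freq 1)
N = 32. Frequency spectrum: V_1=15, V_2=5, V_3=1, V_4=1
M₂ = 1²·15 + 2²·5 + 3²·1 + 4²·1 = 60
K = 10000 × (60 − 32) / 32² = 273.44

273.44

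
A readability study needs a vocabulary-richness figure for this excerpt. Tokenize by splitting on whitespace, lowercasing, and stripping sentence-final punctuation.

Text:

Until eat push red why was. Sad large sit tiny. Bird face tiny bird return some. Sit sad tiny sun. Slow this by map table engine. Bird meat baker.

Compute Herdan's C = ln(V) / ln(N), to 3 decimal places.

0.931

N = 29, V = 23.
ln(V) = 3.135494, ln(N) = 3.367296
C = 3.135494 / 3.367296 = 0.931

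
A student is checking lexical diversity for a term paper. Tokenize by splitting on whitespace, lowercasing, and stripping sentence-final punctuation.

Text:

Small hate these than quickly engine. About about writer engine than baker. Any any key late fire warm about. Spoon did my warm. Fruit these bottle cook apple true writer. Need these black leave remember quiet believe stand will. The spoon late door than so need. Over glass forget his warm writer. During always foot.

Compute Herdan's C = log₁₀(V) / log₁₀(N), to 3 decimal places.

N = 55, V = 40.
log₁₀(V) = 1.602060, log₁₀(N) = 1.740363
C = 1.602060 / 1.740363 = 0.921

0.921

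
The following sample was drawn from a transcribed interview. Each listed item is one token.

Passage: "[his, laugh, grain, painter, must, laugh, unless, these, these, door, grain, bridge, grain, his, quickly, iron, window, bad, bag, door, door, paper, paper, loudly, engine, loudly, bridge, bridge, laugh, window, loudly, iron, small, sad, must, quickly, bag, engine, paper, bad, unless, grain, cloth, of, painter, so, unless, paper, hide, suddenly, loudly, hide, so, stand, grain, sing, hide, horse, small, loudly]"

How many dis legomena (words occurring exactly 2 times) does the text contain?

12

Frequencies: grain:5, loudly:5, paper:4, laugh:3, unless:3, door:3, bridge:3, hide:3, his:2, painter:2, must:2, these:2, quickly:2, iron:2, window:2, bad:2, bag:2, engine:2, small:2, so:2, … (7 more, each freq 1)
Words with frequency 2: bad, bag, engine, his, iron, must, painter, quickly, small, so, these, window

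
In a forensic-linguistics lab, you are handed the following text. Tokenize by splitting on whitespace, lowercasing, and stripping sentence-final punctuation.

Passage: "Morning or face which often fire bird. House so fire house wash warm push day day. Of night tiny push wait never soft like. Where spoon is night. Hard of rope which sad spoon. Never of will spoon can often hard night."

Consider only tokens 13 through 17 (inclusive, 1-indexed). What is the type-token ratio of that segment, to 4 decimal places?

0.8000

Segment tokens 13–17: warm, push, day, day, of
Segment N = 5, segment V = 4.
TTR = 4 / 5 = 0.8000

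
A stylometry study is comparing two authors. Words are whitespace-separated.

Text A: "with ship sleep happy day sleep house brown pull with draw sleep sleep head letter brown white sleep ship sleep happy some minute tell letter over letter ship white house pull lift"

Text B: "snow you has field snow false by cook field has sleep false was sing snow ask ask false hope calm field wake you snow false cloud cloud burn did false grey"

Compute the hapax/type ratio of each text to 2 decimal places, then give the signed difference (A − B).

-0.14

A: hapax=8, V=17, ratio=0.47
B: hapax=11, V=18, ratio=0.61
Difference = 0.47 − 0.61 = -0.14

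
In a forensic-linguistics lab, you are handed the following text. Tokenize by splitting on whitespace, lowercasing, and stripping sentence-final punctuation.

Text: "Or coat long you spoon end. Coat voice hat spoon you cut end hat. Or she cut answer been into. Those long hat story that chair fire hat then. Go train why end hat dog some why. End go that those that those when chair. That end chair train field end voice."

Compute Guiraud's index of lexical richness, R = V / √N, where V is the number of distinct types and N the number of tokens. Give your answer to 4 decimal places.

3.6056

N = 52, V = 26.
√N = 7.211103
R = 26 / 7.211103 = 3.6056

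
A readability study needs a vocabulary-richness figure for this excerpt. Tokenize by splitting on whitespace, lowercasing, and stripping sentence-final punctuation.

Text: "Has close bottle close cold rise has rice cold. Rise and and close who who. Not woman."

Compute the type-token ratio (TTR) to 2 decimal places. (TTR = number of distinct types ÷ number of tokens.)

N = 17 tokens, V = 10 types.
TTR = V / N = 10 / 17 = 0.59

0.59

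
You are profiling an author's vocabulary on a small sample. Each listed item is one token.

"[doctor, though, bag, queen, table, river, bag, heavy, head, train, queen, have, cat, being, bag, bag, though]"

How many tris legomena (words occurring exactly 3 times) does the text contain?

Frequencies: bag:4, though:2, queen:2, doctor:1, table:1, river:1, heavy:1, head:1, train:1, have:1, cat:1, being:1
Words with frequency 3: (none)

0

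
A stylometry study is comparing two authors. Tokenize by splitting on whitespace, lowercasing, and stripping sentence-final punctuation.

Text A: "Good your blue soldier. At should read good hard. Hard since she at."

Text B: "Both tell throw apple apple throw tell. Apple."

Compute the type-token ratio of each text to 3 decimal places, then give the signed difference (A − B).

TTR(A) = 10/13 = 0.769
TTR(B) = 4/8 = 0.500
Difference = 0.769 − 0.500 = 0.269

0.269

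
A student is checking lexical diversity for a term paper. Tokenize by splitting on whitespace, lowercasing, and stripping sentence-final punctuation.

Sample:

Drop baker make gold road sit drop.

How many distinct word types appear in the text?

6

Distinct types: {baker, drop, gold, make, road, sit}
V = 6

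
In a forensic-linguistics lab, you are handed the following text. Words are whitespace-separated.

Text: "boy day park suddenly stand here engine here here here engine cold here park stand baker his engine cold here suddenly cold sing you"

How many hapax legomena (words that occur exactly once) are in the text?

6

Frequencies: here:6, engine:3, cold:3, park:2, suddenly:2, stand:2, boy:1, day:1, baker:1, his:1, sing:1, you:1
Hapax (freq=1): baker, boy, day, his, sing, you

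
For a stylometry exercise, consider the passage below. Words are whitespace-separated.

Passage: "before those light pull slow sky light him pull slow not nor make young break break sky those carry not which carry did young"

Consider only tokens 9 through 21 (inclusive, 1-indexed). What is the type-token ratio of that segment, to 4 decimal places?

Segment tokens 9–21: pull, slow, not, nor, make, young, break, break, sky, those, carry, not, which
Segment N = 13, segment V = 11.
TTR = 11 / 13 = 0.8462

0.8462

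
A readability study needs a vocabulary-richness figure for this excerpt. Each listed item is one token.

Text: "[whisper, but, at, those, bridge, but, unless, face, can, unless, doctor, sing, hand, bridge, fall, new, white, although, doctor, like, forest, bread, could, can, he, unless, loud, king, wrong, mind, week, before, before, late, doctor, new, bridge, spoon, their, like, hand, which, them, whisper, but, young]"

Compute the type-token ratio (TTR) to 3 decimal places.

N = 46 tokens, V = 32 types.
TTR = V / N = 32 / 46 = 0.696

0.696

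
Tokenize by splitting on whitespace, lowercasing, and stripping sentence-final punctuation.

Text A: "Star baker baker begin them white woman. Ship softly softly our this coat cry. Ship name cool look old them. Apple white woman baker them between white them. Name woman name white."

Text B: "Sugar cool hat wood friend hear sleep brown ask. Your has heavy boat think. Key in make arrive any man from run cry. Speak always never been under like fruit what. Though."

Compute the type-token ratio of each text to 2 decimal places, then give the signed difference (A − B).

-0.44

TTR(A) = 18/32 = 0.56
TTR(B) = 32/32 = 1.00
Difference = 0.56 − 1.00 = -0.44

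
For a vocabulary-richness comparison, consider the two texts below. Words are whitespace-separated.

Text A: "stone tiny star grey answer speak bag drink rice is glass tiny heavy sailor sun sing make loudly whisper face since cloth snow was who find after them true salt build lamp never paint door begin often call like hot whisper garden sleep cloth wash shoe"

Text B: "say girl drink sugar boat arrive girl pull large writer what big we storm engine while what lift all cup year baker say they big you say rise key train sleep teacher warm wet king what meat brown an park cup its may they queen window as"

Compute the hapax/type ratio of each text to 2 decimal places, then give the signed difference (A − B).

0.08

A: hapax=40, V=43, ratio=0.93
B: hapax=33, V=39, ratio=0.85
Difference = 0.93 − 0.85 = 0.08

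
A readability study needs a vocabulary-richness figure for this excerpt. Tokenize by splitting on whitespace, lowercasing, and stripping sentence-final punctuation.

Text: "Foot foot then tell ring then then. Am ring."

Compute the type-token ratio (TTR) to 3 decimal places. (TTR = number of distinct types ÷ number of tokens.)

0.556

N = 9 tokens, V = 5 types.
TTR = V / N = 5 / 9 = 0.556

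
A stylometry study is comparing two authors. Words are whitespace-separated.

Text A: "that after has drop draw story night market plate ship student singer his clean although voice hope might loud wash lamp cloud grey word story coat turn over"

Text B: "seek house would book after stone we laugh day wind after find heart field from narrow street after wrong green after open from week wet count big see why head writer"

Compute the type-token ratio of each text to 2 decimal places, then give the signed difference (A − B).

TTR(A) = 27/28 = 0.96
TTR(B) = 27/31 = 0.87
Difference = 0.96 − 0.87 = 0.09

0.09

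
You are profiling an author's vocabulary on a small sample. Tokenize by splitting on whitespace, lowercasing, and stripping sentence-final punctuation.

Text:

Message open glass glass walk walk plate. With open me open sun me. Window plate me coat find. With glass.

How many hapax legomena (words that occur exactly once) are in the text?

5

Frequencies: open:3, glass:3, me:3, walk:2, plate:2, with:2, message:1, sun:1, window:1, coat:1, find:1
Hapax (freq=1): coat, find, message, sun, window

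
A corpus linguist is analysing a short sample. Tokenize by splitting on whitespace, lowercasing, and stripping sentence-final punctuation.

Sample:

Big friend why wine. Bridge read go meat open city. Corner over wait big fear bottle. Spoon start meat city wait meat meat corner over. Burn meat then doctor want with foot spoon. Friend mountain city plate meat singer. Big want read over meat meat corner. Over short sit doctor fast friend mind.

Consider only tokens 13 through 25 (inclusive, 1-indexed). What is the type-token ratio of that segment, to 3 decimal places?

Segment tokens 13–25: wait, big, fear, bottle, spoon, start, meat, city, wait, meat, meat, corner, over
Segment N = 13, segment V = 10.
TTR = 10 / 13 = 0.769

0.769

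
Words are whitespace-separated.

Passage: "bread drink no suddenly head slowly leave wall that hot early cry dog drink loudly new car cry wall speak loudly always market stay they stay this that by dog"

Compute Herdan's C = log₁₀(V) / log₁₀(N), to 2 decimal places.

N = 30, V = 23.
log₁₀(V) = 1.361728, log₁₀(N) = 1.477121
C = 1.361728 / 1.477121 = 0.92

0.92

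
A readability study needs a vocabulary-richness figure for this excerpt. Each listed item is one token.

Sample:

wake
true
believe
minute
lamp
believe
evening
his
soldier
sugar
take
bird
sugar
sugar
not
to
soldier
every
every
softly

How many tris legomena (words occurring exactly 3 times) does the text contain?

1

Frequencies: sugar:3, believe:2, soldier:2, every:2, wake:1, true:1, minute:1, lamp:1, evening:1, his:1, take:1, bird:1, not:1, to:1, softly:1
Words with frequency 3: sugar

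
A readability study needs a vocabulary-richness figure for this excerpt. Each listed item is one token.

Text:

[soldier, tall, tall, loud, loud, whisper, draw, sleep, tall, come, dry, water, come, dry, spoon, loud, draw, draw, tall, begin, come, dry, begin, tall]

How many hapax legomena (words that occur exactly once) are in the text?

Frequencies: tall:5, loud:3, draw:3, come:3, dry:3, begin:2, soldier:1, whisper:1, sleep:1, water:1, spoon:1
Hapax (freq=1): sleep, soldier, spoon, water, whisper

5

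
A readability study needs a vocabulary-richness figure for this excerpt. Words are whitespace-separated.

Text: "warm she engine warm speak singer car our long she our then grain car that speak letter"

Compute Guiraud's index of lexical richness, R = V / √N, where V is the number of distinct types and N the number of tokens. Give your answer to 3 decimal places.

N = 17, V = 12.
√N = 4.123106
R = 12 / 4.123106 = 2.910

2.910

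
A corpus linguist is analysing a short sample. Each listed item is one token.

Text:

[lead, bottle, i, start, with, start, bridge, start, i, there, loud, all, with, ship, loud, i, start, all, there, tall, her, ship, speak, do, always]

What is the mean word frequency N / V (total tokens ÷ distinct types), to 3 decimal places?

1.667

N = 25 tokens, V = 15 types.
Mean frequency = N / V = 25 / 15 = 1.667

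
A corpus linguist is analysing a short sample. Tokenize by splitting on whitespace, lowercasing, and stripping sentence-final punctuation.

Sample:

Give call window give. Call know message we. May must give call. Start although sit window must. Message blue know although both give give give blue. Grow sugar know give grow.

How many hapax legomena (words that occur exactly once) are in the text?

Frequencies: give:7, call:3, know:3, window:2, message:2, must:2, although:2, blue:2, grow:2, we:1, may:1, start:1, sit:1, both:1, sugar:1
Hapax (freq=1): both, may, sit, start, sugar, we

6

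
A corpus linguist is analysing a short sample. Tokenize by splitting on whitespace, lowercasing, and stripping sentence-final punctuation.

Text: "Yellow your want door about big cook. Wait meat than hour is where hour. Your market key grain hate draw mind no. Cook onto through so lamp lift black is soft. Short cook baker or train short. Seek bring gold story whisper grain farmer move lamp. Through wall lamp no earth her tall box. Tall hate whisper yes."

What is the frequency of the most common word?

3

Frequencies: cook:3, lamp:3, your:2, hour:2, is:2, grain:2, hate:2, no:2, through:2, short:2, whisper:2, tall:2, yellow:1, want:1, door:1, about:1, big:1, wait:1, meat:1, than:1, … (24 more, each freq 1)
Most common: 'cook' with frequency 3.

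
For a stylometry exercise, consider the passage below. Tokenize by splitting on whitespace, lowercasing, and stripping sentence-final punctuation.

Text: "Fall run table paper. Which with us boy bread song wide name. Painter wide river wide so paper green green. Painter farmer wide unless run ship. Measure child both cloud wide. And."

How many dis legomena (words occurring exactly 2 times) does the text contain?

4

Frequencies: wide:5, run:2, paper:2, painter:2, green:2, fall:1, table:1, which:1, with:1, us:1, boy:1, bread:1, song:1, name:1, river:1, so:1, farmer:1, unless:1, ship:1, measure:1, … (4 more, each freq 1)
Words with frequency 2: green, painter, paper, run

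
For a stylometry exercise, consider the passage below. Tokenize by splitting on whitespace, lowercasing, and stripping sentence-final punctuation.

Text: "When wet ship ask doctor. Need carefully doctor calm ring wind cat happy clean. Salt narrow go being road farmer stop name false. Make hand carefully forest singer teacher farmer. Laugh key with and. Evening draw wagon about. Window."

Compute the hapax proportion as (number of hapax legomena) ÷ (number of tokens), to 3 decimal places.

Frequencies: doctor:2, carefully:2, farmer:2, when:1, wet:1, ship:1, ask:1, need:1, calm:1, ring:1, wind:1, cat:1, happy:1, clean:1, salt:1, narrow:1, go:1, being:1, road:1, stop:1, … (16 more, each freq 1)
Hapax count = 33; token count = 39.
Ratio = 33 / 39 = 0.846

0.846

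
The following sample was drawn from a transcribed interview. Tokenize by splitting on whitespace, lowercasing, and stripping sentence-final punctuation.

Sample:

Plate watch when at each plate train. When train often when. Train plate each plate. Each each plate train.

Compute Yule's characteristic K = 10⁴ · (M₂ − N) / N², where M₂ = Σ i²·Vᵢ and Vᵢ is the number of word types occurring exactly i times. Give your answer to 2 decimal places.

Frequencies: plate:5, each:4, train:4, when:3, watch:1, at:1, often:1
N = 19. Frequency spectrum: V_1=3, V_3=1, V_4=2, V_5=1
M₂ = 1²·3 + 3²·1 + 4²·2 + 5²·1 = 69
K = 10000 × (69 − 19) / 19² = 1385.04

1385.04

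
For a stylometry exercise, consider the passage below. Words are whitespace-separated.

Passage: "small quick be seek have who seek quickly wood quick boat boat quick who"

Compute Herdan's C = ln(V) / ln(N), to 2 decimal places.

N = 14, V = 9.
ln(V) = 2.197225, ln(N) = 2.639057
C = 2.197225 / 2.639057 = 0.83

0.83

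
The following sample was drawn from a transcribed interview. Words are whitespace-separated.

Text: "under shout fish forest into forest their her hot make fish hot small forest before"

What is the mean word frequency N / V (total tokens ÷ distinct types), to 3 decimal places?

1.364

N = 15 tokens, V = 11 types.
Mean frequency = N / V = 15 / 11 = 1.364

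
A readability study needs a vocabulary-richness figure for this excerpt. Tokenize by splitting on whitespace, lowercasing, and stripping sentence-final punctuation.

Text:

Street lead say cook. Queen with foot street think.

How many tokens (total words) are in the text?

9

Tokens: street, lead, say, cook, queen, with, foot, street, think
N = 9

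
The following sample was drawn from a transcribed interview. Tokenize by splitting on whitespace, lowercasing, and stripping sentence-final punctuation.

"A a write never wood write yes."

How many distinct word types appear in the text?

Distinct types: {a, never, wood, write, yes}
V = 5

5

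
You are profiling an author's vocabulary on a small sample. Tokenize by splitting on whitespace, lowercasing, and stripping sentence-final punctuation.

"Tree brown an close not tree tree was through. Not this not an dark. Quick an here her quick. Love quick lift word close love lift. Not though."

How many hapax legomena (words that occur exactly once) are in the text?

9

Frequencies: not:4, tree:3, an:3, quick:3, close:2, love:2, lift:2, brown:1, was:1, through:1, this:1, dark:1, here:1, her:1, word:1, though:1
Hapax (freq=1): brown, dark, her, here, this, though, through, was, word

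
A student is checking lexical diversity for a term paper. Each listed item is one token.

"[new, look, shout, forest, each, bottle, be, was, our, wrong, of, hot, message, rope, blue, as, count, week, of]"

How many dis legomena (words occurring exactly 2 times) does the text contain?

1

Frequencies: of:2, new:1, look:1, shout:1, forest:1, each:1, bottle:1, be:1, was:1, our:1, wrong:1, hot:1, message:1, rope:1, blue:1, as:1, count:1, week:1
Words with frequency 2: of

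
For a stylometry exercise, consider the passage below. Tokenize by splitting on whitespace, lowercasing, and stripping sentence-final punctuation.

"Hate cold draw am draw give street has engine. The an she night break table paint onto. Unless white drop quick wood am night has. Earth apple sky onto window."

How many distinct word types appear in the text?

25

Distinct types: {am, an, apple, break, cold, draw, drop, earth, engine, give, has, hate, night, onto, paint, quick, she, sky, street, table, the, unless, white, window, wood}
V = 25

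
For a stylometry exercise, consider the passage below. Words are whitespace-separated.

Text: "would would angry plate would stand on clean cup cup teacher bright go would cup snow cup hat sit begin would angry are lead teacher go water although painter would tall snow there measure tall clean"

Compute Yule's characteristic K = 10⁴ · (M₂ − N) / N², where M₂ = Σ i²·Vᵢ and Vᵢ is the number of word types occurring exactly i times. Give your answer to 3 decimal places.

Frequencies: would:6, cup:4, angry:2, clean:2, teacher:2, go:2, snow:2, tall:2, plate:1, stand:1, on:1, bright:1, hat:1, sit:1, begin:1, are:1, lead:1, water:1, although:1, painter:1, … (2 more, each freq 1)
N = 36. Frequency spectrum: V_1=14, V_2=6, V_4=1, V_6=1
M₂ = 1²·14 + 2²·6 + 4²·1 + 6²·1 = 90
K = 10000 × (90 − 36) / 36² = 416.667

416.667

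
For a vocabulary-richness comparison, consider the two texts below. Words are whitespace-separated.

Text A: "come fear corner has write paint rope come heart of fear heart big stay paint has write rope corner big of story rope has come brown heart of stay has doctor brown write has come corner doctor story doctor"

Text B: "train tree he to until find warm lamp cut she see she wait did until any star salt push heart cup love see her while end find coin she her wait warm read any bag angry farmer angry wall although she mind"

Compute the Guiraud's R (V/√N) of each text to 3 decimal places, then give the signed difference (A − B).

A: V=14, N=39, R=2.242
B: V=31, N=42, R=4.783
Difference = 2.242 − 4.783 = -2.541

-2.541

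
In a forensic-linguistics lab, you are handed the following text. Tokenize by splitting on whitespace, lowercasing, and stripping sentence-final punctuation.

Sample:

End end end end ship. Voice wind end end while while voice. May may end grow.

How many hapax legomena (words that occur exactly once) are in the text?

Frequencies: end:7, voice:2, while:2, may:2, ship:1, wind:1, grow:1
Hapax (freq=1): grow, ship, wind

3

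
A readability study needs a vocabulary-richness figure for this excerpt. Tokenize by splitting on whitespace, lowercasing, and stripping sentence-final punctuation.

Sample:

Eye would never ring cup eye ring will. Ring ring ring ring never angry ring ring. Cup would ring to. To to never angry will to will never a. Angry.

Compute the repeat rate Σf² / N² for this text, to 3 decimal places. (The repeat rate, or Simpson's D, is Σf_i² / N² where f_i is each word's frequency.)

0.160

Frequencies: ring:9, never:4, to:4, will:3, angry:3, eye:2, would:2, cup:2, a:1
Σf² = 144; N² = 900
Repeat rate = 144 / 900 = 0.160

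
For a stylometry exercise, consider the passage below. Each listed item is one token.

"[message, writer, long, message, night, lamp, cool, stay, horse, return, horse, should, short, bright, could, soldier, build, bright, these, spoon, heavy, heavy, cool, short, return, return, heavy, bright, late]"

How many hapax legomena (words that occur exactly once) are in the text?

Frequencies: return:3, bright:3, heavy:3, message:2, cool:2, horse:2, short:2, writer:1, long:1, night:1, lamp:1, stay:1, should:1, could:1, soldier:1, build:1, these:1, spoon:1, late:1
Hapax (freq=1): build, could, lamp, late, long, night, should, soldier, spoon, stay, these, writer

12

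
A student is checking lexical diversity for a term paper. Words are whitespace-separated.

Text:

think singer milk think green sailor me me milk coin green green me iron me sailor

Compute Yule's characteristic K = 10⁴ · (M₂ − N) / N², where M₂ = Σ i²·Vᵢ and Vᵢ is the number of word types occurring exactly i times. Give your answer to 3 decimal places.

937.500

Frequencies: me:4, green:3, think:2, milk:2, sailor:2, singer:1, coin:1, iron:1
N = 16. Frequency spectrum: V_1=3, V_2=3, V_3=1, V_4=1
M₂ = 1²·3 + 2²·3 + 3²·1 + 4²·1 = 40
K = 10000 × (40 − 16) / 16² = 937.500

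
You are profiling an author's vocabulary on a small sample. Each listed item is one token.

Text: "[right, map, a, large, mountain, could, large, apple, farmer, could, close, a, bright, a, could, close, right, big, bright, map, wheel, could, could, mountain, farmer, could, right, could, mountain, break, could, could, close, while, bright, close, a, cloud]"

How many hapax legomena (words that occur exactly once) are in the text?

6

Frequencies: could:9, a:4, close:4, right:3, mountain:3, bright:3, map:2, large:2, farmer:2, apple:1, big:1, wheel:1, break:1, while:1, cloud:1
Hapax (freq=1): apple, big, break, cloud, wheel, while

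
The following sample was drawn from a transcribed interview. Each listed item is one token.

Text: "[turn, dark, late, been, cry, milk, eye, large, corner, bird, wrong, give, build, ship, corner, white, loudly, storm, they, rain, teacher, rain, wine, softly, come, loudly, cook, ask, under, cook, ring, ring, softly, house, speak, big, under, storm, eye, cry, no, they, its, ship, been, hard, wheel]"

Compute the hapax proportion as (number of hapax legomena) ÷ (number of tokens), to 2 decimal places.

0.45

Frequencies: been:2, cry:2, eye:2, corner:2, ship:2, loudly:2, storm:2, they:2, rain:2, softly:2, cook:2, under:2, ring:2, turn:1, dark:1, late:1, milk:1, large:1, bird:1, wrong:1, … (14 more, each freq 1)
Hapax count = 21; token count = 47.
Ratio = 21 / 47 = 0.45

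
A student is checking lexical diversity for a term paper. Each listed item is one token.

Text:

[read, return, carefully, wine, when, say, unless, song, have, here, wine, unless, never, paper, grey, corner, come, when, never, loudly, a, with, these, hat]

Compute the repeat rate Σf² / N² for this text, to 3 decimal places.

0.056

Frequencies: wine:2, when:2, unless:2, never:2, read:1, return:1, carefully:1, say:1, song:1, have:1, here:1, paper:1, grey:1, corner:1, come:1, loudly:1, a:1, with:1, these:1, hat:1
Σf² = 32; N² = 576
Repeat rate = 32 / 576 = 0.056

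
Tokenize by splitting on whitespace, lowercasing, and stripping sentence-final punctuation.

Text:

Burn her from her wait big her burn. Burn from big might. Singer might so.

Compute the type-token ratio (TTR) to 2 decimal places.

0.53

N = 15 tokens, V = 8 types.
TTR = V / N = 8 / 15 = 0.53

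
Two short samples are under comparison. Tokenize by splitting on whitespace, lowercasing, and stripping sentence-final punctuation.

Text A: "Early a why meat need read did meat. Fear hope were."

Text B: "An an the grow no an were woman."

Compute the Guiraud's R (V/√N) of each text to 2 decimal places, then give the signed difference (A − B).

0.90

A: V=10, N=11, R=3.02
B: V=6, N=8, R=2.12
Difference = 3.02 − 2.12 = 0.90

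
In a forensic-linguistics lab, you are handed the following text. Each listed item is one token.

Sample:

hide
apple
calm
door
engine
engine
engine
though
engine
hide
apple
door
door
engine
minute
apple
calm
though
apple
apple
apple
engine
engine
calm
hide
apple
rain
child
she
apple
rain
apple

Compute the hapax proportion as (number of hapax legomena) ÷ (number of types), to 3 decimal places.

0.300

Frequencies: apple:9, engine:7, hide:3, calm:3, door:3, though:2, rain:2, minute:1, child:1, she:1
Hapax count = 3; type count = 10.
Ratio = 3 / 10 = 0.300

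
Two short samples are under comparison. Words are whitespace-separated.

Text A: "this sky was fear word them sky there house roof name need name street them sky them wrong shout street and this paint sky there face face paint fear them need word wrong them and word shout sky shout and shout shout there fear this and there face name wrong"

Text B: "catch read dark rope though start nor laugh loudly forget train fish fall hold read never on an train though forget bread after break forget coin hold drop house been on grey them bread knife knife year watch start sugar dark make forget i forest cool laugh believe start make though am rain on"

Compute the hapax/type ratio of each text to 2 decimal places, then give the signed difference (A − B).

-0.50

A: hapax=3, V=17, ratio=0.18
B: hapax=25, V=37, ratio=0.68
Difference = 0.18 − 0.68 = -0.50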